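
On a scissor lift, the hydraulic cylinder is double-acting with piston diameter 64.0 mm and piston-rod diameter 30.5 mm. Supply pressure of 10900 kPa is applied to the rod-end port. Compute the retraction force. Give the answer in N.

Rod-side annular area A_ann = π/4 × (64.0² − 30.5²) = 2486 mm^2
On retraction the pressure acts on the annular area (bore minus rod).
F = P × A_ann

F ≈ 27100 N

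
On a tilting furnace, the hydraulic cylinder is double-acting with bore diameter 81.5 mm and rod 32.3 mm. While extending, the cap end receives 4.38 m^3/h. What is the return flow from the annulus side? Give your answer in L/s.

Q_out ≈ 1.03 L/s

Cap-side area A_cap = π/4 × (81.5 mm)² = 5217 mm^2
Rod-side annular area A_ann = π/4 × (81.5² − 32.3²) = 4397 mm^2
Piston speed v = Q_in/A_cap; rod-end outflow Q_out = v × A_ann = Q_in × A_ann/A_cap.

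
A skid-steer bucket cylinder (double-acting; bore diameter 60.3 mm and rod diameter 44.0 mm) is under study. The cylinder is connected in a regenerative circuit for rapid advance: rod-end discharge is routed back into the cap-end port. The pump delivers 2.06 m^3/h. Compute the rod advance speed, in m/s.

In regeneration the rod-end outflow joins the pump flow into the cap end, so the net volume the pump must supply per unit advance equals the rod cross-section area.
Rod cross-section A_rod = π/4 × (44.0 mm)² = 1521 mm^2
v = Q_pump / A_rod

v ≈ 0.376 m/s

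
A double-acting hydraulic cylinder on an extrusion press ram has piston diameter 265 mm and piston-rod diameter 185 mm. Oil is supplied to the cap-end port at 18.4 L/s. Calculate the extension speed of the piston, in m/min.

v ≈ 20.0 m/min

Cap-side area A_cap = π/4 × (265 mm)² = 55150 mm^2
v = Q / A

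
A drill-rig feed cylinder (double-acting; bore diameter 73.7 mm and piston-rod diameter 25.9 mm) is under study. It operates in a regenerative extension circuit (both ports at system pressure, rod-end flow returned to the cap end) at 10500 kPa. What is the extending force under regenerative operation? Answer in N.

With equal pressure on both faces, forces on the annular region cancel; the net push is pressure × rod cross-section.
Rod cross-section A_rod = π/4 × (25.9 mm)² = 526.9 mm^2
F = P × A_rod

F ≈ 5530 N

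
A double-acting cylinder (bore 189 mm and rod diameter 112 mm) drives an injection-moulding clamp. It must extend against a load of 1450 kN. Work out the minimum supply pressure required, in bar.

Cap-side area A_cap = π/4 × (189 mm)² = 28060 mm^2
P = F / A = 1450 kN / A

P ≈ 517 bar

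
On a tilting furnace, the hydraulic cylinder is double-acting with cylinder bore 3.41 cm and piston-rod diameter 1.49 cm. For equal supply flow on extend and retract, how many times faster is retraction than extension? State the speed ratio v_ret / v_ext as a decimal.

Cap-side area A_cap = π/4 × (3.41 cm)² = 9.133 cm^2
Rod-side annular area A_ann = π/4 × (3.41² − 1.49²) = 7.389 cm^2
For equal Q, v ∝ 1/A, so v_ret/v_ext = A_cap/A_ann.

v_ret/v_ext ≈ 1.24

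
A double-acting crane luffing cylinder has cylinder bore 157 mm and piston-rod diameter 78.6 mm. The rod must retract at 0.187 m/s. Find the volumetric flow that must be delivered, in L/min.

Rod-side annular area A_ann = π/4 × (157² − 78.6²) = 14510 mm^2
Q = A × v

Q ≈ 163 L/min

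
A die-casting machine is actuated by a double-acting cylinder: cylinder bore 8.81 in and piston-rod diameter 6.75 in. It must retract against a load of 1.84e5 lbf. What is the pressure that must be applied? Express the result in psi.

Rod-side annular area A_ann = π/4 × (8.81² − 6.75²) = 25.17 in^2
Retraction: pressure acts on the annular area.
P = F / A = 1.84e5 lbf / A

P ≈ 7310 psi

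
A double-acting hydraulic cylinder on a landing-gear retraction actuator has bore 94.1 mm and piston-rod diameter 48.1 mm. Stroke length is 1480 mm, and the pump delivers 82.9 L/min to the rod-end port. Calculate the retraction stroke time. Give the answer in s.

t ≈ 5.50 s

Rod-side annular area A_ann = π/4 × (94.1² − 48.1²) = 5137 mm^2
Swept volume V = A × L; t = V / Q = A·L / Q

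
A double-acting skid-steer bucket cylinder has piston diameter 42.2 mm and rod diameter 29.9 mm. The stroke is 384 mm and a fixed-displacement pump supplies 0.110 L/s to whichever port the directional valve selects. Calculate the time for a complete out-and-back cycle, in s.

Cap-side area A_cap = π/4 × (42.2 mm)² = 1399 mm^2
Rod-side annular area A_ann = π/4 × (42.2² − 29.9²) = 696.5 mm^2
t_ext = A_cap·L/Q = 4.883 s
t_ret = A_ann·L/Q = 2.431 s
t_cycle = t_ext + t_ret

t ≈ 7.31 s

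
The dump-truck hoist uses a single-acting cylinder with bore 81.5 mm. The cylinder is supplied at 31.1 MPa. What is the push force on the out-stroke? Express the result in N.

F ≈ 1.62e5 N

Cap-side area A_cap = π/4 × (81.5 mm)² = 5217 mm^2
F = P × A_cap = 31.1 MPa × A_cap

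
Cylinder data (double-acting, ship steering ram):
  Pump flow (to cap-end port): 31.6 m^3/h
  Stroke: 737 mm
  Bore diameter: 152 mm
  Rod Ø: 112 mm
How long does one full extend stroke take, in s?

Cap-side area A_cap = π/4 × (152 mm)² = 18150 mm^2
Swept volume V = A × L; t = V / Q = A·L / Q

t ≈ 1.52 s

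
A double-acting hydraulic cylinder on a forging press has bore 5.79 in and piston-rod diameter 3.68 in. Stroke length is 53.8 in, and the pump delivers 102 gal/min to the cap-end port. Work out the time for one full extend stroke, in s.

t ≈ 3.61 s

Cap-side area A_cap = π/4 × (5.79 in)² = 26.33 in^2
Swept volume V = A × L; t = V / Q = A·L / Q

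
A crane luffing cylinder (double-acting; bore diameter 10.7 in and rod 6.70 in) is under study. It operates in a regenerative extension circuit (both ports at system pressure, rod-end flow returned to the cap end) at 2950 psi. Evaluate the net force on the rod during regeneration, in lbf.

F ≈ 1.04e5 lbf

With equal pressure on both faces, forces on the annular region cancel; the net push is pressure × rod cross-section.
Rod cross-section A_rod = π/4 × (6.70 in)² = 35.26 in^2
F = P × A_rod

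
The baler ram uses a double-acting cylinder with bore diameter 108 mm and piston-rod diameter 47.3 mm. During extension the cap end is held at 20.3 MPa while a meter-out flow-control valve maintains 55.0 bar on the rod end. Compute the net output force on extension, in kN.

F ≈ 145 kN

Cap-side area A_cap = π/4 × (108 mm)² = 9161 mm^2
Rod-side annular area A_ann = π/4 × (108² − 47.3²) = 7404 mm^2
Net thrust = P_cap·A_cap − P_rod·A_ann = 186.0 kN − 40.72 kN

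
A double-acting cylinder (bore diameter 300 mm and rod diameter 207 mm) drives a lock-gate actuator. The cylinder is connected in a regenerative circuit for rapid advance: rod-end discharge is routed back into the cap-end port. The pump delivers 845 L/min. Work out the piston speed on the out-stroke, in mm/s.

In regeneration the rod-end outflow joins the pump flow into the cap end, so the net volume the pump must supply per unit advance equals the rod cross-section area.
Rod cross-section A_rod = π/4 × (207 mm)² = 33650 mm^2
v = Q_pump / A_rod

v ≈ 418 mm/s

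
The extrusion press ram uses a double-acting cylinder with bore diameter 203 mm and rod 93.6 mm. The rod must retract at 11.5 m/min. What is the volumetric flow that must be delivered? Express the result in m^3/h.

Q ≈ 17.6 m^3/h

Rod-side annular area A_ann = π/4 × (203² − 93.6²) = 25480 mm^2
Q = A × v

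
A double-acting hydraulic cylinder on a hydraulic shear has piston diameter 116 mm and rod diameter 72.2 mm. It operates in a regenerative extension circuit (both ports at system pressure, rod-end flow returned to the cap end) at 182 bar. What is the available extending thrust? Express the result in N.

With equal pressure on both faces, forces on the annular region cancel; the net push is pressure × rod cross-section.
Rod cross-section A_rod = π/4 × (72.2 mm)² = 4094 mm^2
F = P × A_rod

F ≈ 74500 N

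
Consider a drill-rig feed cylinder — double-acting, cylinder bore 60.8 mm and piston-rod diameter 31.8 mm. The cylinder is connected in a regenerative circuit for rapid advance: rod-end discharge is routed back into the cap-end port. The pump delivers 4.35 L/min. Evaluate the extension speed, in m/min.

v ≈ 5.48 m/min

In regeneration the rod-end outflow joins the pump flow into the cap end, so the net volume the pump must supply per unit advance equals the rod cross-section area.
Rod cross-section A_rod = π/4 × (31.8 mm)² = 794.2 mm^2
v = Q_pump / A_rod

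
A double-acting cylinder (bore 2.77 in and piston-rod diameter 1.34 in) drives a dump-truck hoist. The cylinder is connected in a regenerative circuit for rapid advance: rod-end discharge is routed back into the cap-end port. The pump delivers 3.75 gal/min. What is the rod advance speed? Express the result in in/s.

In regeneration the rod-end outflow joins the pump flow into the cap end, so the net volume the pump must supply per unit advance equals the rod cross-section area.
Rod cross-section A_rod = π/4 × (1.34 in)² = 1.410 in^2
v = Q_pump / A_rod

v ≈ 10.2 in/s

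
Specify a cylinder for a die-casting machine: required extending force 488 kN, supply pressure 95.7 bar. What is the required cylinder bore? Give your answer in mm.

Extension force acts on the full piston face: F = P × (π/4)D².
D = √(4F / (πP)) = √(4 × 488 kN / (π × 95.7 bar))

D ≈ 255 mm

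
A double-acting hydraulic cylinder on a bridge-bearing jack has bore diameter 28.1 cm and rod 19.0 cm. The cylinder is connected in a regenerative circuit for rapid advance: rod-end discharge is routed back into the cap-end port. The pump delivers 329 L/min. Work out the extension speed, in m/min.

In regeneration the rod-end outflow joins the pump flow into the cap end, so the net volume the pump must supply per unit advance equals the rod cross-section area.
Rod cross-section A_rod = π/4 × (19.0 cm)² = 283.5 cm^2
v = Q_pump / A_rod

v ≈ 11.6 m/min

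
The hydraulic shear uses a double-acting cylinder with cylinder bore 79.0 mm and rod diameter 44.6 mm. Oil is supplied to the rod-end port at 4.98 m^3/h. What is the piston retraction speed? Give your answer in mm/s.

v ≈ 414 mm/s

Rod-side annular area A_ann = π/4 × (79.0² − 44.6²) = 3339 mm^2
Flow into the rod-end port fills the annular volume.
v = Q / A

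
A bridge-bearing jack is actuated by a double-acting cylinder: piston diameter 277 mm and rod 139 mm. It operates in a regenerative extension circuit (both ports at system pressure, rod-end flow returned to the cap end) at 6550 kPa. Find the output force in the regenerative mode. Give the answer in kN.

With equal pressure on both faces, forces on the annular region cancel; the net push is pressure × rod cross-section.
Rod cross-section A_rod = π/4 × (139 mm)² = 15170 mm^2
F = P × A_rod

F ≈ 99.4 kN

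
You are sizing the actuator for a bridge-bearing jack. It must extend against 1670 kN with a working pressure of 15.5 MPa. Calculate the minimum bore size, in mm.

D ≈ 370 mm

Extension force acts on the full piston face: F = P × (π/4)D².
D = √(4F / (πP)) = √(4 × 1670 kN / (π × 15.5 MPa))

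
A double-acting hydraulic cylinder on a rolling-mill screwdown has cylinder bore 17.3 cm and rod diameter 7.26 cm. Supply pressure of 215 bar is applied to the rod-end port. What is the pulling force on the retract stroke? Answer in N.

F ≈ 4.16e5 N

Rod-side annular area A_ann = π/4 × (17.3² − 7.26²) = 193.7 cm^2
On retraction the pressure acts on the annular area (bore minus rod).
F = P × A_ann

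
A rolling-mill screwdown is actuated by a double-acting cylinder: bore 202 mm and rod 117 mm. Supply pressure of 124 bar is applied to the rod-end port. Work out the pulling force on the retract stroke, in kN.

F ≈ 264 kN

Rod-side annular area A_ann = π/4 × (202² − 117²) = 21300 mm^2
On retraction the pressure acts on the annular area (bore minus rod).
F = P × A_ann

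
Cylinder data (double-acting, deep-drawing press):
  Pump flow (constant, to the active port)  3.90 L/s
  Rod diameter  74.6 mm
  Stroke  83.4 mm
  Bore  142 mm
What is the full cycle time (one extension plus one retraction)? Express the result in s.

t ≈ 0.584 s

Cap-side area A_cap = π/4 × (142 mm)² = 15840 mm^2
Rod-side annular area A_ann = π/4 × (142² − 74.6²) = 11470 mm^2
t_ext = A_cap·L/Q = 0.3387 s
t_ret = A_ann·L/Q = 0.2452 s
t_cycle = t_ext + t_ret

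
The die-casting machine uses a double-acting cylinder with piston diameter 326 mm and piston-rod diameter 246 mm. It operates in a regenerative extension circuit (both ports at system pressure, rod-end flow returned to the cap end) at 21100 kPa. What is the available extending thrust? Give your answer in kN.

With equal pressure on both faces, forces on the annular region cancel; the net push is pressure × rod cross-section.
Rod cross-section A_rod = π/4 × (246 mm)² = 47530 mm^2
F = P × A_rod

F ≈ 1000 kN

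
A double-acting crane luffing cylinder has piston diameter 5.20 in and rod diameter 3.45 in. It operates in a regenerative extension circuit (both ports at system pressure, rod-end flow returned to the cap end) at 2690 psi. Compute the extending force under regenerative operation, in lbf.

F ≈ 25100 lbf

With equal pressure on both faces, forces on the annular region cancel; the net push is pressure × rod cross-section.
Rod cross-section A_rod = π/4 × (3.45 in)² = 9.348 in^2
F = P × A_rod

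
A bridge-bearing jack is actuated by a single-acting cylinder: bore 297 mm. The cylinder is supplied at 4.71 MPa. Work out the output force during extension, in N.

Cap-side area A_cap = π/4 × (297 mm)² = 69280 mm^2
F = P × A_cap = 4.71 MPa × A_cap

F ≈ 3.26e5 N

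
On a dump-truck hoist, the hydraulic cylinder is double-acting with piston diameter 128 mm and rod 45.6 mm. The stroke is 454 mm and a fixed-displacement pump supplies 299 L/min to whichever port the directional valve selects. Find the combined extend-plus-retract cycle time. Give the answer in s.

t ≈ 2.20 s

Cap-side area A_cap = π/4 × (128 mm)² = 12870 mm^2
Rod-side annular area A_ann = π/4 × (128² − 45.6²) = 11230 mm^2
t_ext = A_cap·L/Q = 1.172 s
t_ret = A_ann·L/Q = 1.024 s
t_cycle = t_ext + t_ret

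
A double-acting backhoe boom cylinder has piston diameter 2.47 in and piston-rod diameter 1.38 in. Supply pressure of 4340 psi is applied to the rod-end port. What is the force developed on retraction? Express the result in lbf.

Rod-side annular area A_ann = π/4 × (2.47² − 1.38²) = 3.296 in^2
On retraction the pressure acts on the annular area (bore minus rod).
F = P × A_ann

F ≈ 14300 lbf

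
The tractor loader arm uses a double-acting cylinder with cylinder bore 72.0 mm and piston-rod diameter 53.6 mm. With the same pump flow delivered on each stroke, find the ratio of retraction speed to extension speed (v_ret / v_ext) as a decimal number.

Cap-side area A_cap = π/4 × (72.0 mm)² = 4072 mm^2
Rod-side annular area A_ann = π/4 × (72.0² − 53.6²) = 1815 mm^2
For equal Q, v ∝ 1/A, so v_ret/v_ext = A_cap/A_ann.

v_ret/v_ext ≈ 2.24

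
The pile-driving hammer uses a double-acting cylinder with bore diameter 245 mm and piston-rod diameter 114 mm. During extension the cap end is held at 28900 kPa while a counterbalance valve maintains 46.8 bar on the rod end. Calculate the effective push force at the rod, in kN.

Cap-side area A_cap = π/4 × (245 mm)² = 47140 mm^2
Rod-side annular area A_ann = π/4 × (245² − 114²) = 36940 mm^2
Net thrust = P_cap·A_cap − P_rod·A_ann = 1362 kN − 172.9 kN

F ≈ 1190 kN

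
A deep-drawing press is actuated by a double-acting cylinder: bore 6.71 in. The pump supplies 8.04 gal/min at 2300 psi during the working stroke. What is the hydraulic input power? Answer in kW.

W ≈ 8.04 kW

Hydraulic power = P × Q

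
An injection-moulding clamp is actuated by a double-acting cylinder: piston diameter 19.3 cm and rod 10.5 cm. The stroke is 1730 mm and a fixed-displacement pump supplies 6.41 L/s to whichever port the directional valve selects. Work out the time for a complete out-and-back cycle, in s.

Cap-side area A_cap = π/4 × (19.3 cm)² = 292.6 cm^2
Rod-side annular area A_ann = π/4 × (19.3² − 10.5²) = 206.0 cm^2
t_ext = A_cap·L/Q = 7.896 s
t_ret = A_ann·L/Q = 5.559 s
t_cycle = t_ext + t_ret

t ≈ 13.5 s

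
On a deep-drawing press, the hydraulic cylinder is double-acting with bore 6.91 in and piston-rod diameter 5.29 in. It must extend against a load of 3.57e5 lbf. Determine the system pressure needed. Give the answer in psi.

Cap-side area A_cap = π/4 × (6.91 in)² = 37.50 in^2
P = F / A = 3.57e5 lbf / A

P ≈ 9520 psi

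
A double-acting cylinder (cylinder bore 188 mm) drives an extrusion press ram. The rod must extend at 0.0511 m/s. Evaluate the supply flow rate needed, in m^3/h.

Cap-side area A_cap = π/4 × (188 mm)² = 27760 mm^2
Q = A × v

Q ≈ 5.11 m^3/h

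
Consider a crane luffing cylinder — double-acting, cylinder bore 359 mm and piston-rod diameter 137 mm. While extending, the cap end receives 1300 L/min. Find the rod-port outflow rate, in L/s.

Cap-side area A_cap = π/4 × (359 mm)² = 1.012e5 mm^2
Rod-side annular area A_ann = π/4 × (359² − 137²) = 86480 mm^2
Piston speed v = Q_in/A_cap; rod-end outflow Q_out = v × A_ann = Q_in × A_ann/A_cap.

Q_out ≈ 18.5 L/s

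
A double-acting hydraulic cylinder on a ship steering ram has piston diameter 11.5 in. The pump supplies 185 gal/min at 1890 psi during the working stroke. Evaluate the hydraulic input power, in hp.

W ≈ 204 hp

Hydraulic power = P × Q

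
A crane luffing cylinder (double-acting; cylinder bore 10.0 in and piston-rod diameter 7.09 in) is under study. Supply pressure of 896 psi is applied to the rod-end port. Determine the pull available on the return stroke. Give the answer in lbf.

F ≈ 35000 lbf

Rod-side annular area A_ann = π/4 × (10.0² − 7.09²) = 39.06 in^2
On retraction the pressure acts on the annular area (bore minus rod).
F = P × A_ann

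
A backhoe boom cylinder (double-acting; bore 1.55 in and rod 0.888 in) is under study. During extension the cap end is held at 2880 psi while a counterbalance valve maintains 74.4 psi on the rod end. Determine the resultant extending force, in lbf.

F ≈ 5340 lbf

Cap-side area A_cap = π/4 × (1.55 in)² = 1.887 in^2
Rod-side annular area A_ann = π/4 × (1.55² − 0.888²) = 1.268 in^2
Net thrust = P_cap·A_cap − P_rod·A_ann = 5434 lbf − 94.31 lbf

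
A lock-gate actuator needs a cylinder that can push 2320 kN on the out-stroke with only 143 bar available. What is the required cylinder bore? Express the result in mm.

D ≈ 454 mm

Extension force acts on the full piston face: F = P × (π/4)D².
D = √(4F / (πP)) = √(4 × 2320 kN / (π × 143 bar))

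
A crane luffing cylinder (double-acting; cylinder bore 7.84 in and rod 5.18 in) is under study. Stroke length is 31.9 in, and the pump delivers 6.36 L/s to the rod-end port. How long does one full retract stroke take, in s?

Rod-side annular area A_ann = π/4 × (7.84² − 5.18²) = 27.20 in^2
Swept volume V = A × L; t = V / Q = A·L / Q

t ≈ 2.24 s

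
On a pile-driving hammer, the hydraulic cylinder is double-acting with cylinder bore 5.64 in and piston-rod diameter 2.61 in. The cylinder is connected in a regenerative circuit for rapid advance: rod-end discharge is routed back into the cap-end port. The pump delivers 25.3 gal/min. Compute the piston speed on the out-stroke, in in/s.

In regeneration the rod-end outflow joins the pump flow into the cap end, so the net volume the pump must supply per unit advance equals the rod cross-section area.
Rod cross-section A_rod = π/4 × (2.61 in)² = 5.350 in^2
v = Q_pump / A_rod

v ≈ 18.2 in/s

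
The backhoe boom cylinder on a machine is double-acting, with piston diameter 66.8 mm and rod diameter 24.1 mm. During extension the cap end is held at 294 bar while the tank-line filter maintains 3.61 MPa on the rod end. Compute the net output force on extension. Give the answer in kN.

Cap-side area A_cap = π/4 × (66.8 mm)² = 3505 mm^2
Rod-side annular area A_ann = π/4 × (66.8² − 24.1²) = 3048 mm^2
Net thrust = P_cap·A_cap − P_rod·A_ann = 103.0 kN − 11.00 kN

F ≈ 92.0 kN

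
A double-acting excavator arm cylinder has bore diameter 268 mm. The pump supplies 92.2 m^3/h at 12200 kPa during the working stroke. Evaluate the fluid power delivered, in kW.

W ≈ 312 kW

Hydraulic power = P × Q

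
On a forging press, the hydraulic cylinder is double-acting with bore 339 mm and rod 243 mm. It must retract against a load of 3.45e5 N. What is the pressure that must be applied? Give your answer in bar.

P ≈ 78.6 bar

Rod-side annular area A_ann = π/4 × (339² − 243²) = 43880 mm^2
Retraction: pressure acts on the annular area.
P = F / A = 3.45e5 N / A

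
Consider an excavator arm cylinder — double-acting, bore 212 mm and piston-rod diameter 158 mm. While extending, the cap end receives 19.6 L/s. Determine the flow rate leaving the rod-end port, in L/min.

Q_out ≈ 523 L/min

Cap-side area A_cap = π/4 × (212 mm)² = 35300 mm^2
Rod-side annular area A_ann = π/4 × (212² − 158²) = 15690 mm^2
Piston speed v = Q_in/A_cap; rod-end outflow Q_out = v × A_ann = Q_in × A_ann/A_cap.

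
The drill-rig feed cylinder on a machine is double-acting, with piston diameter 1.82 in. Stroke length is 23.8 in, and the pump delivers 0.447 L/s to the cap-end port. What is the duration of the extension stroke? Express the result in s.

t ≈ 2.27 s

Cap-side area A_cap = π/4 × (1.82 in)² = 2.602 in^2
Swept volume V = A × L; t = V / Q = A·L / Q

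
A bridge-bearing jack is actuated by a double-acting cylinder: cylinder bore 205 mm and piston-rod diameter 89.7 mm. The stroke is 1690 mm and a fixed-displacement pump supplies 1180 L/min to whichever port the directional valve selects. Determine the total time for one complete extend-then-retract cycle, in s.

Cap-side area A_cap = π/4 × (205 mm)² = 33010 mm^2
Rod-side annular area A_ann = π/4 × (205² − 89.7²) = 26690 mm^2
t_ext = A_cap·L/Q = 2.836 s
t_ret = A_ann·L/Q = 2.293 s
t_cycle = t_ext + t_ret

t ≈ 5.13 s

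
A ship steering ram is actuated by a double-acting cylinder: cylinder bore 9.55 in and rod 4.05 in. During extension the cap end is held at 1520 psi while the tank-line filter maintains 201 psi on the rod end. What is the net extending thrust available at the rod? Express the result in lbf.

F ≈ 97100 lbf

Cap-side area A_cap = π/4 × (9.55 in)² = 71.63 in^2
Rod-side annular area A_ann = π/4 × (9.55² − 4.05²) = 58.75 in^2
Net thrust = P_cap·A_cap − P_rod·A_ann = 1.089e5 lbf − 11810 lbf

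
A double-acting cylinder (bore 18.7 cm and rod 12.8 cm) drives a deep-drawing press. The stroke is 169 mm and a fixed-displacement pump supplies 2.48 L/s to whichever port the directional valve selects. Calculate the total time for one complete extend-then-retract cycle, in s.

t ≈ 2.87 s

Cap-side area A_cap = π/4 × (18.7 cm)² = 274.6 cm^2
Rod-side annular area A_ann = π/4 × (18.7² − 12.8²) = 146.0 cm^2
t_ext = A_cap·L/Q = 1.872 s
t_ret = A_ann·L/Q = 0.9947 s
t_cycle = t_ext + t_ret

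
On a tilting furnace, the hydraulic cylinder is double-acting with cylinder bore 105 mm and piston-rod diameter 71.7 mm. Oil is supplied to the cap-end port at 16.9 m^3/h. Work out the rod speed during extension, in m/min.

v ≈ 32.5 m/min

Cap-side area A_cap = π/4 × (105 mm)² = 8659 mm^2
v = Q / A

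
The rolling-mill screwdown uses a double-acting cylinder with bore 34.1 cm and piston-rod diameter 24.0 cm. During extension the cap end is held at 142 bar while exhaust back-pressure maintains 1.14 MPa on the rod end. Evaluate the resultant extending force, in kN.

Cap-side area A_cap = π/4 × (34.1 cm)² = 913.3 cm^2
Rod-side annular area A_ann = π/4 × (34.1² − 24.0²) = 460.9 cm^2
Net thrust = P_cap·A_cap − P_rod·A_ann = 1297 kN − 52.54 kN

F ≈ 1240 kN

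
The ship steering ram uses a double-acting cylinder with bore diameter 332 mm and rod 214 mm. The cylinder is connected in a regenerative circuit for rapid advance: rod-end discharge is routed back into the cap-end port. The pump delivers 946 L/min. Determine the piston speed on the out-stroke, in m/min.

In regeneration the rod-end outflow joins the pump flow into the cap end, so the net volume the pump must supply per unit advance equals the rod cross-section area.
Rod cross-section A_rod = π/4 × (214 mm)² = 35970 mm^2
v = Q_pump / A_rod

v ≈ 26.3 m/min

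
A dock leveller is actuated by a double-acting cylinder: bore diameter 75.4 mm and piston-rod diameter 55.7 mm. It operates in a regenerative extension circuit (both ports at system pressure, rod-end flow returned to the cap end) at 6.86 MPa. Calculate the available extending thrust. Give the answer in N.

F ≈ 16700 N

With equal pressure on both faces, forces on the annular region cancel; the net push is pressure × rod cross-section.
Rod cross-section A_rod = π/4 × (55.7 mm)² = 2437 mm^2
F = P × A_rod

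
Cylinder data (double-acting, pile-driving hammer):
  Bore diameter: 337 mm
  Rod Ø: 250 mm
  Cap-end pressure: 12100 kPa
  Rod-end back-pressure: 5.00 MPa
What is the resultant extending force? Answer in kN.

Cap-side area A_cap = π/4 × (337 mm)² = 89200 mm^2
Rod-side annular area A_ann = π/4 × (337² − 250²) = 40110 mm^2
Net thrust = P_cap·A_cap − P_rod·A_ann = 1079 kN − 200.5 kN

F ≈ 879 kN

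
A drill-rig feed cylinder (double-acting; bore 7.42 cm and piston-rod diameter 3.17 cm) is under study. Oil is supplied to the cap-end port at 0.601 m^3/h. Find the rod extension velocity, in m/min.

Cap-side area A_cap = π/4 × (7.42 cm)² = 43.24 cm^2
v = Q / A

v ≈ 2.32 m/min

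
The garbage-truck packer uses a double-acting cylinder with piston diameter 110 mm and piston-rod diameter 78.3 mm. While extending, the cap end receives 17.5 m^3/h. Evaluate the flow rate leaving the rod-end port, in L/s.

Q_out ≈ 2.40 L/s

Cap-side area A_cap = π/4 × (110 mm)² = 9503 mm^2
Rod-side annular area A_ann = π/4 × (110² − 78.3²) = 4688 mm^2
Piston speed v = Q_in/A_cap; rod-end outflow Q_out = v × A_ann = Q_in × A_ann/A_cap.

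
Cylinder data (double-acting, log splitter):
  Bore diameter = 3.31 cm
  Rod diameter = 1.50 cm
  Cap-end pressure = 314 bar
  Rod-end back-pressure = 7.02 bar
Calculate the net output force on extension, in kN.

Cap-side area A_cap = π/4 × (3.31 cm)² = 8.605 cm^2
Rod-side annular area A_ann = π/4 × (3.31² − 1.50²) = 6.838 cm^2
Net thrust = P_cap·A_cap − P_rod·A_ann = 27.02 kN − 0.4800 kN

F ≈ 26.5 kN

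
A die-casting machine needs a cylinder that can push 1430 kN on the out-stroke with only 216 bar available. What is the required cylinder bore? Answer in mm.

Extension force acts on the full piston face: F = P × (π/4)D².
D = √(4F / (πP)) = √(4 × 1430 kN / (π × 216 bar))

D ≈ 290 mm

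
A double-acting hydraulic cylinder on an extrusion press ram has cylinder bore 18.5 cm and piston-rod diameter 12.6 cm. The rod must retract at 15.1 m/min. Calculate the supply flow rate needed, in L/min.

Rod-side annular area A_ann = π/4 × (18.5² − 12.6²) = 144.1 cm^2
Q = A × v

Q ≈ 218 L/min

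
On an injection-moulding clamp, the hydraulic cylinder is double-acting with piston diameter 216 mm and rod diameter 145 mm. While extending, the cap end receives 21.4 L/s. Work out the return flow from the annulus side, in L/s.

Cap-side area A_cap = π/4 × (216 mm)² = 36640 mm^2
Rod-side annular area A_ann = π/4 × (216² − 145²) = 20130 mm^2
Piston speed v = Q_in/A_cap; rod-end outflow Q_out = v × A_ann = Q_in × A_ann/A_cap.

Q_out ≈ 11.8 L/s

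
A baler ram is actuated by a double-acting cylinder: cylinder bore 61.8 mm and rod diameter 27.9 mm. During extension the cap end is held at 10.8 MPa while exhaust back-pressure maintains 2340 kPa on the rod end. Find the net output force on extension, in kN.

Cap-side area A_cap = π/4 × (61.8 mm)² = 3000 mm^2
Rod-side annular area A_ann = π/4 × (61.8² − 27.9²) = 2388 mm^2
Net thrust = P_cap·A_cap − P_rod·A_ann = 32.40 kN − 5.589 kN

F ≈ 26.8 kN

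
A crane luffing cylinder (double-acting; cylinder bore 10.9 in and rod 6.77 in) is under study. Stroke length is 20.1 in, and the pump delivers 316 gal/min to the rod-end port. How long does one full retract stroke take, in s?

Rod-side annular area A_ann = π/4 × (10.9² − 6.77²) = 57.32 in^2
Swept volume V = A × L; t = V / Q = A·L / Q

t ≈ 0.947 s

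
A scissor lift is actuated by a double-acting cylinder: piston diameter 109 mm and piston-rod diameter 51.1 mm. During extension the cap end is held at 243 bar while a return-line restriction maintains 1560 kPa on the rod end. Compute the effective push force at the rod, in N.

Cap-side area A_cap = π/4 × (109 mm)² = 9331 mm^2
Rod-side annular area A_ann = π/4 × (109² − 51.1²) = 7280 mm^2
Net thrust = P_cap·A_cap − P_rod·A_ann = 2.268e5 N − 11360 N

F ≈ 2.15e5 N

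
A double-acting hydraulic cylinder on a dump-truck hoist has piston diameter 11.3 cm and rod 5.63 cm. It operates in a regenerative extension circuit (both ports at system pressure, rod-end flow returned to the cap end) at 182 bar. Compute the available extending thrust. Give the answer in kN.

F ≈ 45.3 kN

With equal pressure on both faces, forces on the annular region cancel; the net push is pressure × rod cross-section.
Rod cross-section A_rod = π/4 × (5.63 cm)² = 24.89 cm^2
F = P × A_rod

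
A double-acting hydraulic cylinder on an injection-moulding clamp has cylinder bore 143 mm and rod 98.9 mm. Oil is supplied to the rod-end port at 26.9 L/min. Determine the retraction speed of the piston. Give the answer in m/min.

Rod-side annular area A_ann = π/4 × (143² − 98.9²) = 8378 mm^2
Flow into the rod-end port fills the annular volume.
v = Q / A

v ≈ 3.21 m/min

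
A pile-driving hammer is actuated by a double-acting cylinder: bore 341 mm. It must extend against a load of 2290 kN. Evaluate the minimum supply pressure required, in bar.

P ≈ 251 bar

Cap-side area A_cap = π/4 × (341 mm)² = 91330 mm^2
P = F / A = 2290 kN / A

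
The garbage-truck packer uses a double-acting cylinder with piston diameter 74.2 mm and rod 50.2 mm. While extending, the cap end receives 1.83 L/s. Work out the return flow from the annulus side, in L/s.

Q_out ≈ 0.992 L/s

Cap-side area A_cap = π/4 × (74.2 mm)² = 4324 mm^2
Rod-side annular area A_ann = π/4 × (74.2² − 50.2²) = 2345 mm^2
Piston speed v = Q_in/A_cap; rod-end outflow Q_out = v × A_ann = Q_in × A_ann/A_cap.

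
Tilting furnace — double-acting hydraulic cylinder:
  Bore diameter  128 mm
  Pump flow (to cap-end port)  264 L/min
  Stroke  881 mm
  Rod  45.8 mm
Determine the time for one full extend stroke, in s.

Cap-side area A_cap = π/4 × (128 mm)² = 12870 mm^2
Swept volume V = A × L; t = V / Q = A·L / Q

t ≈ 2.58 s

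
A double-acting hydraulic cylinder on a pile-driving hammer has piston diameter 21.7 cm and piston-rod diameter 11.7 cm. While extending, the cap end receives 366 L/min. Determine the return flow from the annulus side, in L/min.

Q_out ≈ 260 L/min

Cap-side area A_cap = π/4 × (21.7 cm)² = 369.8 cm^2
Rod-side annular area A_ann = π/4 × (21.7² − 11.7²) = 262.3 cm^2
Piston speed v = Q_in/A_cap; rod-end outflow Q_out = v × A_ann = Q_in × A_ann/A_cap.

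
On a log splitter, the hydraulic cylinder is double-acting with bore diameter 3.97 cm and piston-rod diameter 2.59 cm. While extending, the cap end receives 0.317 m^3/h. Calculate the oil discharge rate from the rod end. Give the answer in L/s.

Q_out ≈ 0.0506 L/s

Cap-side area A_cap = π/4 × (3.97 cm)² = 12.38 cm^2
Rod-side annular area A_ann = π/4 × (3.97² − 2.59²) = 7.110 cm^2
Piston speed v = Q_in/A_cap; rod-end outflow Q_out = v × A_ann = Q_in × A_ann/A_cap.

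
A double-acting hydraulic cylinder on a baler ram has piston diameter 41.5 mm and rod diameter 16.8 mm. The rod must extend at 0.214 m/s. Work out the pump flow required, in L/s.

Cap-side area A_cap = π/4 × (41.5 mm)² = 1353 mm^2
Q = A × v

Q ≈ 0.289 L/s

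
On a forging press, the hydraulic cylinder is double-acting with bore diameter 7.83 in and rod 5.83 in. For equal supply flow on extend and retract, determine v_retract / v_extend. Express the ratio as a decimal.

Cap-side area A_cap = π/4 × (7.83 in)² = 48.15 in^2
Rod-side annular area A_ann = π/4 × (7.83² − 5.83²) = 21.46 in^2
For equal Q, v ∝ 1/A, so v_ret/v_ext = A_cap/A_ann.

v_ret/v_ext ≈ 2.24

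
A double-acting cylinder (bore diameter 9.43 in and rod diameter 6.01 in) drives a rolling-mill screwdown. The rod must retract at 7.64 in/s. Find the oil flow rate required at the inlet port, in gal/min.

Rod-side annular area A_ann = π/4 × (9.43² − 6.01²) = 41.47 in^2
Q = A × v

Q ≈ 82.3 gal/min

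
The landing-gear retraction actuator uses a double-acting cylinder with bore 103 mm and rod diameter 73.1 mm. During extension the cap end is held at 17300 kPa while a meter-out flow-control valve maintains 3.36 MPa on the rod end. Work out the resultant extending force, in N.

Cap-side area A_cap = π/4 × (103 mm)² = 8332 mm^2
Rod-side annular area A_ann = π/4 × (103² − 73.1²) = 4135 mm^2
Net thrust = P_cap·A_cap − P_rod·A_ann = 1.441e5 N − 13900 N

F ≈ 1.30e5 N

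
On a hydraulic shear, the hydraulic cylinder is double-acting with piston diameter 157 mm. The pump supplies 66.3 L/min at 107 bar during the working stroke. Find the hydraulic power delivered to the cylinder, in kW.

W ≈ 11.8 kW

Hydraulic power = P × Q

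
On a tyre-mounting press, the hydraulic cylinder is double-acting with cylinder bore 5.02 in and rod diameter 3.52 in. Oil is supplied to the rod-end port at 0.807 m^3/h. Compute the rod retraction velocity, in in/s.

Rod-side annular area A_ann = π/4 × (5.02² − 3.52²) = 10.06 in^2
Flow into the rod-end port fills the annular volume.
v = Q / A

v ≈ 1.36 in/s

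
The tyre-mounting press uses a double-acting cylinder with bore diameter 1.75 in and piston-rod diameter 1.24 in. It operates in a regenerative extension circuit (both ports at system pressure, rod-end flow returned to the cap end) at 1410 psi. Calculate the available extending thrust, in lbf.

F ≈ 1700 lbf

With equal pressure on both faces, forces on the annular region cancel; the net push is pressure × rod cross-section.
Rod cross-section A_rod = π/4 × (1.24 in)² = 1.208 in^2
F = P × A_rod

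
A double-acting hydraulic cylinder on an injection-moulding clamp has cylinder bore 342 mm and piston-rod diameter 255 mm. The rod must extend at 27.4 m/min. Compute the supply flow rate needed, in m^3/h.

Cap-side area A_cap = π/4 × (342 mm)² = 91860 mm^2
Q = A × v

Q ≈ 151 m^3/h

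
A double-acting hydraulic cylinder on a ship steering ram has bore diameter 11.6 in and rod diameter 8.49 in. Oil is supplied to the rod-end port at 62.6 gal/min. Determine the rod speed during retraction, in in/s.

Rod-side annular area A_ann = π/4 × (11.6² − 8.49²) = 49.07 in^2
Flow into the rod-end port fills the annular volume.
v = Q / A

v ≈ 4.91 in/s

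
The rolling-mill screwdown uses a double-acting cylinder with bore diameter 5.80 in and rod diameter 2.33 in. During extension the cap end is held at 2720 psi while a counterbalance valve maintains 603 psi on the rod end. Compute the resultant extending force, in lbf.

F ≈ 58500 lbf

Cap-side area A_cap = π/4 × (5.80 in)² = 26.42 in^2
Rod-side annular area A_ann = π/4 × (5.80² − 2.33²) = 22.16 in^2
Net thrust = P_cap·A_cap − P_rod·A_ann = 71860 lbf − 13360 lbf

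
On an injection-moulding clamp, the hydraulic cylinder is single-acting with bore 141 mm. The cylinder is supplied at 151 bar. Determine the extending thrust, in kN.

F ≈ 236 kN

Cap-side area A_cap = π/4 × (141 mm)² = 15610 mm^2
F = P × A_cap = 151 bar × A_cap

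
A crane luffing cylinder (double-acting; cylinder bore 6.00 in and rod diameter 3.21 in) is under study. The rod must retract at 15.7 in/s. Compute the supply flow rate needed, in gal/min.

Rod-side annular area A_ann = π/4 × (6.00² − 3.21²) = 20.18 in^2
Q = A × v

Q ≈ 82.3 gal/min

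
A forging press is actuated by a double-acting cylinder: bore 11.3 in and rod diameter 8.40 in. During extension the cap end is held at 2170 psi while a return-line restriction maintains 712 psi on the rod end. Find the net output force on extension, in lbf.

Cap-side area A_cap = π/4 × (11.3 in)² = 100.3 in^2
Rod-side annular area A_ann = π/4 × (11.3² − 8.40²) = 44.87 in^2
Net thrust = P_cap·A_cap − P_rod·A_ann = 2.176e5 lbf − 31950 lbf

F ≈ 1.86e5 lbf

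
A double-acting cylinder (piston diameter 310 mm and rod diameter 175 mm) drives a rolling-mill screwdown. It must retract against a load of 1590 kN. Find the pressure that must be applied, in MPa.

P ≈ 30.9 MPa

Rod-side annular area A_ann = π/4 × (310² − 175²) = 51420 mm^2
Retraction: pressure acts on the annular area.
P = F / A = 1590 kN / A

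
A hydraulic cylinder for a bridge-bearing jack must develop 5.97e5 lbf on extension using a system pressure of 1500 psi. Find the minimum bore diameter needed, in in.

Extension force acts on the full piston face: F = P × (π/4)D².
D = √(4F / (πP)) = √(4 × 5.97e5 lbf / (π × 1500 psi))

D ≈ 22.5 in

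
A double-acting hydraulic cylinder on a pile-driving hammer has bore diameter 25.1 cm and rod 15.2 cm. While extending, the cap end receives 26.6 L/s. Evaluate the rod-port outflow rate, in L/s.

Cap-side area A_cap = π/4 × (25.1 cm)² = 494.8 cm^2
Rod-side annular area A_ann = π/4 × (25.1² − 15.2²) = 313.4 cm^2
Piston speed v = Q_in/A_cap; rod-end outflow Q_out = v × A_ann = Q_in × A_ann/A_cap.

Q_out ≈ 16.8 L/s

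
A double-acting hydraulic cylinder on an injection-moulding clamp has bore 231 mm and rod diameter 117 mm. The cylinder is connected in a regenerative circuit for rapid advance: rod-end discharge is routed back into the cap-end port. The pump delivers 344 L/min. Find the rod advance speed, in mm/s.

v ≈ 533 mm/s

In regeneration the rod-end outflow joins the pump flow into the cap end, so the net volume the pump must supply per unit advance equals the rod cross-section area.
Rod cross-section A_rod = π/4 × (117 mm)² = 10750 mm^2
v = Q_pump / A_rod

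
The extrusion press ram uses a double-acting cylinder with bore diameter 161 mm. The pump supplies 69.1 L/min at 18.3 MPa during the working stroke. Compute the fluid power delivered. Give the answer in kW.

Hydraulic power = P × Q

W ≈ 21.1 kW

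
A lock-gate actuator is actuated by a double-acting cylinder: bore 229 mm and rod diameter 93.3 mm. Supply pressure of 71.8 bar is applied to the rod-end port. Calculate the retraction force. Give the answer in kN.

Rod-side annular area A_ann = π/4 × (229² − 93.3²) = 34350 mm^2
On retraction the pressure acts on the annular area (bore minus rod).
F = P × A_ann

F ≈ 247 kN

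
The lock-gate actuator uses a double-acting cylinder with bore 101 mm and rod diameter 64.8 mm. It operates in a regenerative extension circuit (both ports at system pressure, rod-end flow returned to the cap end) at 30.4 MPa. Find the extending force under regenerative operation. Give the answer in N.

F ≈ 1.00e5 N

With equal pressure on both faces, forces on the annular region cancel; the net push is pressure × rod cross-section.
Rod cross-section A_rod = π/4 × (64.8 mm)² = 3298 mm^2
F = P × A_rod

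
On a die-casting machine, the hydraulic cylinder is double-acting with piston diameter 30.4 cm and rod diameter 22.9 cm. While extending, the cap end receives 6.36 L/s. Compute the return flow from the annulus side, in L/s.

Cap-side area A_cap = π/4 × (30.4 cm)² = 725.8 cm^2
Rod-side annular area A_ann = π/4 × (30.4² − 22.9²) = 314.0 cm^2
Piston speed v = Q_in/A_cap; rod-end outflow Q_out = v × A_ann = Q_in × A_ann/A_cap.

Q_out ≈ 2.75 L/s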